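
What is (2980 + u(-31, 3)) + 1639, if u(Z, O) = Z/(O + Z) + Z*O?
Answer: 126759/28 ≈ 4527.1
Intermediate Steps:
u(Z, O) = O*Z + Z/(O + Z) (u(Z, O) = Z/(O + Z) + O*Z = O*Z + Z/(O + Z))
(2980 + u(-31, 3)) + 1639 = (2980 - 31*(1 + 3² + 3*(-31))/(3 - 31)) + 1639 = (2980 - 31*(1 + 9 - 93)/(-28)) + 1639 = (2980 - 31*(-1/28)*(-83)) + 1639 = (2980 - 2573/28) + 1639 = 80867/28 + 1639 = 126759/28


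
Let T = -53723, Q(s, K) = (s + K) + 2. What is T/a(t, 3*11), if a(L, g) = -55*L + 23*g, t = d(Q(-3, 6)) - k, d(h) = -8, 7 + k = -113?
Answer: 53723/5401 ≈ 9.9469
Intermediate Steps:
Q(s, K) = 2 + K + s (Q(s, K) = (K + s) + 2 = 2 + K + s)
k = -120 (k = -7 - 113 = -120)
t = 112 (t = -8 - 1*(-120) = -8 + 120 = 112)
T/a(t, 3*11) = -53723/(-55*112 + 23*(3*11)) = -53723/(-6160 + 23*33) = -53723/(-6160 + 759) = -53723/(-5401) = -53723*(-1/5401) = 53723/5401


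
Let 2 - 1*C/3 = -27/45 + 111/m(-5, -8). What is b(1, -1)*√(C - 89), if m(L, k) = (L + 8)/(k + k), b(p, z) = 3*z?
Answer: -3*√42370/5 ≈ -123.50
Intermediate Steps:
m(L, k) = (8 + L)/(2*k) (m(L, k) = (8 + L)/((2*k)) = (8 + L)*(1/(2*k)) = (8 + L)/(2*k))
C = 8919/5 (C = 6 - 3*(-27/45 + 111/(((½)*(8 - 5)/(-8)))) = 6 - 3*(-27*1/45 + 111/(((½)*(-⅛)*3))) = 6 - 3*(-⅗ + 111/(-3/16)) = 6 - 3*(-⅗ + 111*(-16/3)) = 6 - 3*(-⅗ - 592) = 6 - 3*(-2963/5) = 6 + 8889/5 = 8919/5 ≈ 1783.8)
b(1, -1)*√(C - 89) = (3*(-1))*√(8919/5 - 89) = -3*√42370/5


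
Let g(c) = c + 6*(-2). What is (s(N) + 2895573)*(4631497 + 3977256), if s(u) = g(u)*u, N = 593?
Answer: 27893272247818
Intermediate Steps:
g(c) = -12 + c (g(c) = c - 12 = -12 + c)
s(u) = u*(-12 + u) (s(u) = (-12 + u)*u = u*(-12 + u))
(s(N) + 2895573)*(4631497 + 3977256) = (593*(-12 + 593) + 2895573)*(4631497 + 3977256) = (593*581 + 2895573)*8608753 = (344533 + 2895573)*8608753 = 3240106*8608753 = 27893272247818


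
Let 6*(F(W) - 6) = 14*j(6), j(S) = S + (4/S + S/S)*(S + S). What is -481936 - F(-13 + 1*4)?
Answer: -1446008/3 ≈ -4.8200e+5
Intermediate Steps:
j(S) = S + 2*S*(1 + 4/S) (j(S) = S + (4/S + 1)*(2*S) = S + (1 + 4/S)*(2*S) = S + 2*S*(1 + 4/S))
F(W) = 200/3 (F(W) = 6 + (14*(8 + 3*6))/6 = 6 + (14*(8 + 18))/6 = 6 + (14*26)/6 = 6 + (⅙)*364 = 6 + 182/3 = 200/3)
-481936 - F(-13 + 1*4) = -481936 - 1*200/3 = -481936 - 200/3 = -1446008/3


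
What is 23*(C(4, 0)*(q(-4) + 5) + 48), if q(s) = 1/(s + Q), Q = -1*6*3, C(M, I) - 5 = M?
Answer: 46851/22 ≈ 2129.6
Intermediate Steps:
C(M, I) = 5 + M
Q = -18 (Q = -6*3 = -18)
q(s) = 1/(-18 + s) (q(s) = 1/(s - 18) = 1/(-18 + s))
23*(C(4, 0)*(q(-4) + 5) + 48) = 23*((5 + 4)*(1/(-18 - 4) + 5) + 48) = 23*(9*(1/(-22) + 5) + 48) = 23*(9*(-1/22 + 5) + 48) = 23*(9*(109/22) + 48) = 23*(981/22 + 48) = 23*(2037/22) = 46851/22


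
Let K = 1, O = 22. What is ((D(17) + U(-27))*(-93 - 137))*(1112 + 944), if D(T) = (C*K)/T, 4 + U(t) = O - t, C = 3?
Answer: -363171840/17 ≈ -2.1363e+7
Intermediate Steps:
U(t) = 18 - t (U(t) = -4 + (22 - t) = 18 - t)
D(T) = 3/T (D(T) = (3*1)/T = 3/T)
((D(17) + U(-27))*(-93 - 137))*(1112 + 944) = ((3/17 + (18 - 1*(-27)))*(-93 - 137))*(1112 + 944) = ((3*(1/17) + (18 + 27))*(-230))*2056 = ((3/17 + 45)*(-230))*2056 = ((768/17)*(-230))*2056 = -176640/17*2056 = -363171840/17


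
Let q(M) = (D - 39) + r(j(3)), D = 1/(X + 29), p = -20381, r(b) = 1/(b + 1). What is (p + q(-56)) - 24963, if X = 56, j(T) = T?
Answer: -15430131/340 ≈ -45383.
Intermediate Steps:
r(b) = 1/(1 + b)
D = 1/85 (D = 1/(56 + 29) = 1/85 ≈ 0.011765)
q(M) = -13171/340 (q(M) = (1/85 - 39) + 1/(1 + 3) = -3314/85 + 1/4 = -13171/340)
(p + q(-56)) - 24963 = (-20381 - 13171/340) - 24963 = -6942711/340 - 24963 = -15430131/340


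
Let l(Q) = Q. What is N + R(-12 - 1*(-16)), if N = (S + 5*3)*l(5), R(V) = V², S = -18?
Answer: 1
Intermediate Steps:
N = -15 (N = (-18 + 5*3)*5 = (-18 + 15)*5 = -3*5 = -15)
N + R(-12 - 1*(-16)) = -15 + (-12 - 1*(-16))² = -15 + (-12 + 16)² = -15 + 4² = -15 + 16 = 1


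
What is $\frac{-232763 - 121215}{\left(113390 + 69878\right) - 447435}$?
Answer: $\frac{353978}{264167} \approx 1.34$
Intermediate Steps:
$\frac{-232763 - 121215}{\left(113390 + 69878\right) - 447435} = - \frac{353978}{183268 - 447435} = - \frac{353978}{-264167} = \left(-353978\right) \left(- \frac{1}{264167}\right) = \frac{353978}{264167}$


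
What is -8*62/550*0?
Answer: 0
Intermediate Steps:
-8*62/550*0 = -8*62*(1/550)*0 = -248*0/275 = -8*0 = 0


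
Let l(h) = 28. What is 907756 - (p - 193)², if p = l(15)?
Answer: 880531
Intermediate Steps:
p = 28
907756 - (p - 193)² = 907756 - (28 - 193)² = 907756 - 1*(-165)² = 907756 - 1*27225 = 907756 - 27225 = 880531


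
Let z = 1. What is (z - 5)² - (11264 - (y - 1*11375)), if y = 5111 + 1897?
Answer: -15615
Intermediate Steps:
y = 7008
(z - 5)² - (11264 - (y - 1*11375)) = (1 - 5)² - (11264 - (7008 - 1*11375)) = (-4)² - (11264 - (7008 - 11375)) = 16 - (11264 - 1*(-4367)) = 16 - (11264 + 4367) = 16 - 1*15631 = 16 - 15631 = -15615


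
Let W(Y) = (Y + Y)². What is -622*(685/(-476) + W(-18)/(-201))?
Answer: 78224897/15946 ≈ 4905.6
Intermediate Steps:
W(Y) = 4*Y² (W(Y) = (2*Y)² = 4*Y²)
-622*(685/(-476) + W(-18)/(-201)) = -622*(685/(-476) + (4*(-18)²)/(-201)) = -622*(685*(-1/476) + (4*324)*(-1/201)) = -622*(-685/476 + 1296*(-1/201)) = -622*(-685/476 - 432/67) = -622*(-251527/31892) = 78224897/15946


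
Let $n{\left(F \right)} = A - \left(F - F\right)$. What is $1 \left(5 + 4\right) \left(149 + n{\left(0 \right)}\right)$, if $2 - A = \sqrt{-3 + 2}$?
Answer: $1359 - 9 i \approx 1359.0 - 9.0 i$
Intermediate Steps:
$A = 2 - i$ ($A = 2 - \sqrt{-3 + 2} = 2 - \sqrt{-1} = 2 - i \approx 2.0 - 1.0 i$)
$n{\left(F \right)} = 2 - i$ ($n{\left(F \right)} = \left(2 - i\right) - \left(F - F\right) = \left(2 - i\right) - 0 = \left(2 - i\right) + 0 = 2 - i$)
$1 \left(5 + 4\right) \left(149 + n{\left(0 \right)}\right) = 1 \left(5 + 4\right) \left(149 + \left(2 - i\right)\right) = 1 \cdot 9 \left(151 - i\right) = 9 \left(151 - i\right) = 1359 - 9 i$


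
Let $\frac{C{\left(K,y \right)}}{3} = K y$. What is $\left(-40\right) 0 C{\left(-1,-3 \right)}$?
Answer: $0$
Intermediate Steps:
$C{\left(K,y \right)} = 3 K y$
$\left(-40\right) 0 C{\left(-1,-3 \right)} = \left(-40\right) 0 \cdot 3 \left(-1\right) \left(-3\right) = 0 \cdot 9 = 0$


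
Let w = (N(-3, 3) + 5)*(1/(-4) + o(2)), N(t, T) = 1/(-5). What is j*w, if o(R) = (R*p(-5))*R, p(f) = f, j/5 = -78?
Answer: 37908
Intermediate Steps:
j = -390 (j = 5*(-78) = -390)
o(R) = -5*R² (o(R) = (R*(-5))*R = (-5*R)*R = -5*R²)
N(t, T) = -⅕
w = -486/5 (w = (-⅕ + 5)*(1/(-4) - 5*2²) = 24*(-¼ - 5*4)/5 = 24*(-¼ - 20)/5 = (24/5)*(-81/4) = -486/5 ≈ -97.200)
j*w = -390*(-486/5) = 37908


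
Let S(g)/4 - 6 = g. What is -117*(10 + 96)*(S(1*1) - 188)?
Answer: 1984320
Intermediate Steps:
S(g) = 24 + 4*g
-117*(10 + 96)*(S(1*1) - 188) = -117*(10 + 96)*((24 + 4*(1*1)) - 188) = -12402*((24 + 4*1) - 188) = -12402*((24 + 4) - 188) = -12402*(28 - 188) = -12402*(-160) = -117*(-16960) = 1984320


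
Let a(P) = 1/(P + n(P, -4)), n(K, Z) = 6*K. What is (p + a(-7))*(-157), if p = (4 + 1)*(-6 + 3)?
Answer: 115552/49 ≈ 2358.2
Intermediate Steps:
p = -15 (p = 5*(-3) = -15)
a(P) = 1/(7*P) (a(P) = 1/(P + 6*P) = 1/(7*P))
(p + a(-7))*(-157) = (-15 + (1/7)/(-7))*(-157) = (-15 + (1/7)*(-1/7))*(-157) = (-15 - 1/49)*(-157) = -736/49*(-157) = 115552/49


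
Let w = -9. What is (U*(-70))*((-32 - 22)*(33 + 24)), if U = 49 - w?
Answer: 12496680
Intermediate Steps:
U = 58 (U = 49 - 1*(-9) = 49 + 9 = 58)
(U*(-70))*((-32 - 22)*(33 + 24)) = (58*(-70))*((-32 - 22)*(33 + 24)) = -(-219240)*57 = -4060*(-3078) = 12496680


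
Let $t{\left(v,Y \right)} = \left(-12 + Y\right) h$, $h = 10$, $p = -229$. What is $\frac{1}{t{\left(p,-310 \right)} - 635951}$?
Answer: $- \frac{1}{639171} \approx -1.5645 \cdot 10^{-6}$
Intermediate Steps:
$t{\left(v,Y \right)} = -120 + 10 Y$ ($t{\left(v,Y \right)} = \left(-12 + Y\right) 10 = -120 + 10 Y$)
$\frac{1}{t{\left(p,-310 \right)} - 635951} = \frac{1}{\left(-120 + 10 \left(-310\right)\right) - 635951} = \frac{1}{\left(-120 - 3100\right) - 635951} = \frac{1}{-3220 - 635951} = \frac{1}{-639171} = - \frac{1}{639171}$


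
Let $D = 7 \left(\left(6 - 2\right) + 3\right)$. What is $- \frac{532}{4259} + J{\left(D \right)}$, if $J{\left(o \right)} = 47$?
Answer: $\frac{199641}{4259} \approx 46.875$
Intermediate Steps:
$D = 49$ ($D = 7 \left(4 + 3\right) = 7 \cdot 7 = 49$)
$- \frac{532}{4259} + J{\left(D \right)} = - \frac{532}{4259} + 47 = \frac{199641}{4259}$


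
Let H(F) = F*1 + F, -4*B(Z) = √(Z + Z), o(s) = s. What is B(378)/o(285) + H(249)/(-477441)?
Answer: -166/159147 - √21/190 ≈ -0.025162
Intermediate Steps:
B(Z) = -√2*√Z/4 (B(Z) = -√(Z + Z)/4 = -√2*√Z/4)
H(F) = 2*F (H(F) = F + F = 2*F)
B(378)/o(285) + H(249)/(-477441) = -√2*√378/4/285 + (2*249)/(-477441) = -√2*3*√42/4*(1/285) + 498*(-1/477441) = -3*√21/2*(1/285) - 166/159147 = -√21/190 - 166/159147 = -166/159147 - √21/190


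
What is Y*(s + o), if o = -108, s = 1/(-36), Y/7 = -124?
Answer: 843913/9 ≈ 93768.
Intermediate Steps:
Y = -868 (Y = 7*(-124) = -868)
s = -1/36 ≈ -0.027778
Y*(s + o) = -868*(-1/36 - 108) = -868*(-3889/36) = 843913/9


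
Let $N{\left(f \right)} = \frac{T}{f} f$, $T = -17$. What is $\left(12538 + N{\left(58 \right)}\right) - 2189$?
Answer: $10332$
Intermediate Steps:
$N{\left(f \right)} = -17$ ($N{\left(f \right)} = - \frac{17}{f} f = -17$)
$\left(12538 + N{\left(58 \right)}\right) - 2189 = \left(12538 - 17\right) - 2189 = 12521 - 2189 = 10332$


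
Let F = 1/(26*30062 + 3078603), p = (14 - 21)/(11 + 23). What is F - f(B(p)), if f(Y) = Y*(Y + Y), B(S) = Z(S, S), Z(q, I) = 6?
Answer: -277935479/3860215 ≈ -72.000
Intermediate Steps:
p = -7/34 ≈ -0.20588
B(S) = 6
f(Y) = 2*Y² (f(Y) = Y*(2*Y) = 2*Y²)
F = 1/3860215 (F = 1/(781612 + 3078603) = 1/3860215 ≈ 2.5905e-7)
F - f(B(p)) = 1/3860215 - 2*6² = 1/3860215 - 2*36 = 1/3860215 - 1*72 = 1/3860215 - 72 = -277935479/3860215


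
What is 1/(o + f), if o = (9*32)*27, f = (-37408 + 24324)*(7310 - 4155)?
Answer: -1/41272244 ≈ -2.4229e-8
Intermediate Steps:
f = -41280020 (f = -13084*3155 = -41280020)
o = 7776 (o = 288*27 = 7776)
1/(o + f) = 1/(7776 - 41280020) = 1/(-41272244) = -1/41272244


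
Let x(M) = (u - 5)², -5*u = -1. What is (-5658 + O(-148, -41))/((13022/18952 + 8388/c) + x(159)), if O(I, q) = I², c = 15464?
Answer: 7439493414200/11113687933 ≈ 669.40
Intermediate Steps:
u = ⅕ (u = -⅕*(-1) = ⅕ ≈ 0.20000)
x(M) = 576/25 (x(M) = (⅕ - 5)² = (-24/5)² = 576/25)
(-5658 + O(-148, -41))/((13022/18952 + 8388/c) + x(159)) = (-5658 + (-148)²)/((13022/18952 + 8388/15464) + 576/25) = (-5658 + 21904)/((13022*(1/18952) + 8388*(1/15464)) + 576/25) = 16246/((6511/9476 + 2097/3866) + 576/25) = 16246/(22521349/18317108 + 576/25) = 16246/(11113687933/457927700) = 16246*(457927700/11113687933) = 7439493414200/11113687933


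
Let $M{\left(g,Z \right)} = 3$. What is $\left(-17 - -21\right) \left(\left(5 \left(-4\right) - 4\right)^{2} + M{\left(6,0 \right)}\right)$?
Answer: $2316$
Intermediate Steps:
$\left(-17 - -21\right) \left(\left(5 \left(-4\right) - 4\right)^{2} + M{\left(6,0 \right)}\right) = \left(-17 - -21\right) \left(\left(5 \left(-4\right) - 4\right)^{2} + 3\right) = \left(-17 + 21\right) \left(\left(-20 - 4\right)^{2} + 3\right) = 4 \left(\left(-24\right)^{2} + 3\right) = 4 \left(576 + 3\right) = 4 \cdot 579 = 2316$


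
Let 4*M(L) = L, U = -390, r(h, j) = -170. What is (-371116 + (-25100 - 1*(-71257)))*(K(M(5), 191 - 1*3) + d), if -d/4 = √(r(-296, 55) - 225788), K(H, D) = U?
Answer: 126734010 + 1299836*I*√225958 ≈ 1.2673e+8 + 6.1788e+8*I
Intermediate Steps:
M(L) = L/4
K(H, D) = -390
d = -4*I*√225958 (d = -4*√(-170 - 225788) = -4*I*√225958 ≈ -1901.4*I)
(-371116 + (-25100 - 1*(-71257)))*(K(M(5), 191 - 1*3) + d) = (-371116 + (-25100 - 1*(-71257)))*(-390 - 4*I*√225958) = (-371116 + (-25100 + 71257))*(-390 - 4*I*√225958) = (-371116 + 46157)*(-390 - 4*I*√225958) = -324959*(-390 - 4*I*√225958) = 126734010 + 1299836*I*√225958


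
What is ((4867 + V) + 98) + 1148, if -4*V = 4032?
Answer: 5105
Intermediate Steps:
V = -1008 (V = -¼*4032 = -1008)
((4867 + V) + 98) + 1148 = ((4867 - 1008) + 98) + 1148 = (3859 + 98) + 1148 = 3957 + 1148 = 5105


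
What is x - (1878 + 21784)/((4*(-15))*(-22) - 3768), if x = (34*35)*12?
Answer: 17490551/1224 ≈ 14290.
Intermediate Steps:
x = 14280 (x = 1190*12 = 14280)
x - (1878 + 21784)/((4*(-15))*(-22) - 3768) = 14280 - (1878 + 21784)/((4*(-15))*(-22) - 3768) = 14280 - 23662/(-60*(-22) - 3768) = 14280 - 23662/(1320 - 3768) = 14280 - 23662/(-2448) = 14280 - 23662*(-1)/2448 = 14280 - 1*(-11831/1224) = 14280 + 11831/1224 = 17490551/1224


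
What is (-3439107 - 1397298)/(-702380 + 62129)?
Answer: 1612135/213417 ≈ 7.5539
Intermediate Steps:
(-3439107 - 1397298)/(-702380 + 62129) = -4836405/(-640251) = -4836405*(-1/640251) = 1612135/213417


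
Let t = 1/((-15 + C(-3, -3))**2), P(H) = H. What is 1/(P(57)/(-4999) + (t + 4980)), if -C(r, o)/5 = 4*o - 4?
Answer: 21120775/105181223674 ≈ 0.00020080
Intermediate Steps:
C(r, o) = 20 - 20*o (C(r, o) = -5*(4*o - 4) = -5*(-4 + 4*o) = 20 - 20*o)
t = 1/4225 (t = 1/((-15 + (20 - 20*(-3)))**2) = 1/((-15 + (20 + 60))**2) = 1/((-15 + 80)**2) = 1/(65**2) = 1/4225 ≈ 0.00023669)
1/(P(57)/(-4999) + (t + 4980)) = 1/(57/(-4999) + (1/4225 + 4980)) = 1/(57*(-1/4999) + 21040501/4225) = 1/(-57/4999 + 21040501/4225) = 1/(105181223674/21120775) = 21120775/105181223674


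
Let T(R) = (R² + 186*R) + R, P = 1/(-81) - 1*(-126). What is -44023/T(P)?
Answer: -288834903/258717160 ≈ -1.1164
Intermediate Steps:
P = 10205/81 (P = -1/81 + 126 = 10205/81 ≈ 125.99)
T(R) = R² + 187*R
-44023/T(P) = -44023*81/(10205*(187 + 10205/81)) = -44023/((10205/81)*(25352/81)) = -44023/258717160/6561 = -44023*6561/258717160 = -288834903/258717160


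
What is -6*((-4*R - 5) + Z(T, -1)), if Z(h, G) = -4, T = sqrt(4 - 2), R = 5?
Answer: 174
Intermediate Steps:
T = sqrt(2) ≈ 1.4142
-6*((-4*R - 5) + Z(T, -1)) = -6*((-4*5 - 5) - 4) = -6*((-20 - 5) - 4) = -6*(-25 - 4) = -6*(-29) = 174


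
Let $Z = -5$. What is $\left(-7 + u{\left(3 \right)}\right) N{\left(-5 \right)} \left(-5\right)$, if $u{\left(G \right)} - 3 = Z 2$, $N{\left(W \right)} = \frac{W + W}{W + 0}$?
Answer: $140$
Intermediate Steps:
$N{\left(W \right)} = 2$ ($N{\left(W \right)} = \frac{2 W}{W} = 2$)
$u{\left(G \right)} = -7$ ($u{\left(G \right)} = 3 - 10 = -7$)
$\left(-7 + u{\left(3 \right)}\right) N{\left(-5 \right)} \left(-5\right) = \left(-7 - 7\right) 2 \left(-5\right) = \left(-14\right) \left(-10\right) = 140$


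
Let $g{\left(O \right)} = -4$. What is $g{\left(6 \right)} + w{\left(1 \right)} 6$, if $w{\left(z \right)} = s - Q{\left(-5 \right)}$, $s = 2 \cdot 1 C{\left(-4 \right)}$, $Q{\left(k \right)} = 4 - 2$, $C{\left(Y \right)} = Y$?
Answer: $-64$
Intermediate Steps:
$Q{\left(k \right)} = 2$ ($Q{\left(k \right)} = 4 - 2 = 2$)
$s = -8$ ($s = 2 \cdot 1 \left(-4\right) = 2 \left(-4\right) = -8$)
$w{\left(z \right)} = -10$ ($w{\left(z \right)} = -8 - 2 = -10$)
$g{\left(6 \right)} + w{\left(1 \right)} 6 = -4 - 60 = -64$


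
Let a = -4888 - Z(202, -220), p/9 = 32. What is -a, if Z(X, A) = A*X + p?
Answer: -39264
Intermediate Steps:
p = 288 (p = 9*32 = 288)
Z(X, A) = 288 + A*X (Z(X, A) = A*X + 288 = 288 + A*X)
a = 39264 (a = -4888 - (288 - 220*202) = -4888 - (288 - 44440) = -4888 - 1*(-44152) = -4888 + 44152 = 39264)
-a = -1*39264 = -39264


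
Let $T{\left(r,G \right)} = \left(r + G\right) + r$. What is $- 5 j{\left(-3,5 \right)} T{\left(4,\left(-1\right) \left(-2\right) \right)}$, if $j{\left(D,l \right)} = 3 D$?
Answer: $450$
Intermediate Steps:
$T{\left(r,G \right)} = G + 2 r$ ($T{\left(r,G \right)} = \left(G + r\right) + r = G + 2 r$)
$- 5 j{\left(-3,5 \right)} T{\left(4,\left(-1\right) \left(-2\right) \right)} = - 5 \cdot 3 \left(-3\right) \left(\left(-1\right) \left(-2\right) + 2 \cdot 4\right) = \left(-5\right) \left(-9\right) \left(2 + 8\right) = 45 \cdot 10 = 450$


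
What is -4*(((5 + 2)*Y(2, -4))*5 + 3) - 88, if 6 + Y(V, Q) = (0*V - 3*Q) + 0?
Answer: -940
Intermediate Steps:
Y(V, Q) = -6 - 3*Q (Y(V, Q) = -6 + ((0*V - 3*Q) + 0) = -6 + ((0 - 3*Q) + 0) = -6 + (-3*Q + 0) = -6 - 3*Q)
-4*(((5 + 2)*Y(2, -4))*5 + 3) - 88 = -4*(((5 + 2)*(-6 - 3*(-4)))*5 + 3) - 88 = -4*((7*(-6 + 12))*5 + 3) - 88 = -4*((7*6)*5 + 3) - 88 = -4*(42*5 + 3) - 88 = -4*(210 + 3) - 88 = -4*213 - 88 = -852 - 88 = -940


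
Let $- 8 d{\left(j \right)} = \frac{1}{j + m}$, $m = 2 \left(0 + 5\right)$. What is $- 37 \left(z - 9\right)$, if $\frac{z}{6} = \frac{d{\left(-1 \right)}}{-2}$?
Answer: $\frac{7955}{24} \approx 331.46$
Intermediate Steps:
$m = 10$ ($m = 2 \cdot 5 = 10$)
$d{\left(j \right)} = - \frac{1}{8 \left(10 + j\right)}$ ($d{\left(j \right)} = - \frac{1}{8 \left(j + 10\right)} = - \frac{1}{8 \left(10 + j\right)}$)
$z = \frac{1}{24}$ ($z = 6 \frac{\left(-1\right) \frac{1}{80 + 8 \left(-1\right)}}{-2} = 6 \left(- \frac{\left(-1\right) \frac{1}{80 - 8}}{2}\right) = 6 \left(- \frac{\left(-1\right) \frac{1}{72}}{2}\right) = 6 \left(\left(- \frac{1}{2}\right) \left(- \frac{1}{72}\right)\right) = 6 \cdot \frac{1}{144} = \frac{1}{24} \approx 0.041667$)
$- 37 \left(z - 9\right) = - 37 \left(\frac{1}{24} - 9\right) = \left(-37\right) \left(- \frac{215}{24}\right) = \frac{7955}{24}$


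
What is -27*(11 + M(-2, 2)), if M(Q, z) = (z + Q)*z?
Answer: -297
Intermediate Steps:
M(Q, z) = z*(Q + z) (M(Q, z) = (Q + z)*z = z*(Q + z))
-27*(11 + M(-2, 2)) = -27*(11 + 2*(-2 + 2)) = -27*(11 + 2*0) = -27*(11 + 0) = -27*11 = -297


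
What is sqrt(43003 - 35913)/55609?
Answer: sqrt(7090)/55609 ≈ 0.0015142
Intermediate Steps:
sqrt(43003 - 35913)/55609 = sqrt(7090)*(1/55609) = sqrt(7090)/55609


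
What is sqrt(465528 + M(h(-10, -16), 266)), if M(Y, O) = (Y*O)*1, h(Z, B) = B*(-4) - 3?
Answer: sqrt(481754) ≈ 694.08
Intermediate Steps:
h(Z, B) = -3 - 4*B (h(Z, B) = -4*B - 3 = -3 - 4*B)
M(Y, O) = O*Y (M(Y, O) = (O*Y)*1 = O*Y)
sqrt(465528 + M(h(-10, -16), 266)) = sqrt(465528 + 266*(-3 - 4*(-16))) = sqrt(465528 + 266*(-3 + 64)) = sqrt(465528 + 266*61) = sqrt(465528 + 16226) = sqrt(481754)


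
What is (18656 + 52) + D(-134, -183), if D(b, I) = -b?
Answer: 18842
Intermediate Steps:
(18656 + 52) + D(-134, -183) = (18656 + 52) - 1*(-134) = 18708 + 134 = 18842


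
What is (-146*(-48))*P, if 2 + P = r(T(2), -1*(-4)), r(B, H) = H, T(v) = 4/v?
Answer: 14016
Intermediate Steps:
P = 2 (P = -2 - 1*(-4) = -2 + 4 = 2)
(-146*(-48))*P = -146*(-48)*2 = 7008*2 = 14016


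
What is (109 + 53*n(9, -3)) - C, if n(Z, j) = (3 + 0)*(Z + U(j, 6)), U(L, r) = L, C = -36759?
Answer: 37822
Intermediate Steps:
n(Z, j) = 3*Z + 3*j (n(Z, j) = (3 + 0)*(Z + j) = 3*(Z + j) = 3*Z + 3*j)
(109 + 53*n(9, -3)) - C = (109 + 53*(3*9 + 3*(-3))) - 1*(-36759) = (109 + 53*(27 - 9)) + 36759 = (109 + 53*18) + 36759 = (109 + 954) + 36759 = 1063 + 36759 = 37822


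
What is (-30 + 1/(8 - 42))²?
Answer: 1042441/1156 ≈ 901.77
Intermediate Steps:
(-30 + 1/(8 - 42))² = (-30 + 1/(-34))² = (-30 - 1/34)² = (-1021/34)² = 1042441/1156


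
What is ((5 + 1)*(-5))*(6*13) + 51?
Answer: -2289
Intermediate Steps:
((5 + 1)*(-5))*(6*13) + 51 = (6*(-5))*78 + 51 = -30*78 + 51 = -2340 + 51 = -2289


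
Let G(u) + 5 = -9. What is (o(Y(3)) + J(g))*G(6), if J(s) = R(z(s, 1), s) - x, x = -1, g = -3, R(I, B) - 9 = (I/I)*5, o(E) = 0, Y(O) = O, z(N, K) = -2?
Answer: -210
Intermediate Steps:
G(u) = -14 (G(u) = -5 - 9 = -14)
R(I, B) = 14 (R(I, B) = 9 + (I/I)*5 = 9 + 1*5 = 9 + 5 = 14)
J(s) = 15 (J(s) = 14 - 1*(-1) = 14 + 1 = 15)
(o(Y(3)) + J(g))*G(6) = (0 + 15)*(-14) = 15*(-14) = -210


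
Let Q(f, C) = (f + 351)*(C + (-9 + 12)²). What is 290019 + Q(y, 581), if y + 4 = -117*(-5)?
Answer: 839899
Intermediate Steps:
y = 581 (y = -4 - 117*(-5) = -4 + 585 = 581)
Q(f, C) = (9 + C)*(351 + f) (Q(f, C) = (351 + f)*(C + 3²) = (351 + f)*(C + 9) = (351 + f)*(9 + C) = (9 + C)*(351 + f))
290019 + Q(y, 581) = 290019 + (3159 + 9*581 + 351*581 + 581*581) = 290019 + (3159 + 5229 + 203931 + 337561) = 290019 + 549880 = 839899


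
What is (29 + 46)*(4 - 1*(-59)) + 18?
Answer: 4743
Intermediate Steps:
(29 + 46)*(4 - 1*(-59)) + 18 = 75*(4 + 59) + 18 = 75*63 + 18 = 4725 + 18 = 4743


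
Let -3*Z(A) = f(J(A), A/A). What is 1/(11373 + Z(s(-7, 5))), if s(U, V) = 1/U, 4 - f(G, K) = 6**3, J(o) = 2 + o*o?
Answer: 3/34331 ≈ 8.7385e-5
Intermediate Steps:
J(o) = 2 + o**2
f(G, K) = -212 (f(G, K) = 4 - 1*6**3 = 4 - 1*216 = 4 - 216 = -212)
Z(A) = 212/3 (Z(A) = -1/3*(-212) = 212/3)
1/(11373 + Z(s(-7, 5))) = 1/(11373 + 212/3) = 1/(34331/3) = 3/34331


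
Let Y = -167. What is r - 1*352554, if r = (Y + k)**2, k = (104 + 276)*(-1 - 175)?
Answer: 4494947655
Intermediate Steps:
k = -66880 (k = 380*(-176) = -66880)
r = 4495300209 (r = (-167 - 66880)**2 = (-67047)**2 = 4495300209)
r - 1*352554 = 4495300209 - 1*352554 = 4495300209 - 352554 = 4494947655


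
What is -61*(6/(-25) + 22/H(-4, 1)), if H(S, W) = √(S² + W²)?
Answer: 366/25 - 1342*√17/17 ≈ -310.84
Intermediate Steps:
-61*(6/(-25) + 22/H(-4, 1)) = -61*(6/(-25) + 22/(√((-4)² + 1²))) = -61*(6*(-1/25) + 22/(√(16 + 1))) = -61*(-6/25 + 22/(√17)) = -61*(-6/25 + 22*(√17/17)) = -61*(-6/25 + 22*√17/17) = 366/25 - 1342*√17/17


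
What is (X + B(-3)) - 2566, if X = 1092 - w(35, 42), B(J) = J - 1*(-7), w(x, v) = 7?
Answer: -1477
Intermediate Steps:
B(J) = 7 + J (B(J) = J + 7 = 7 + J)
X = 1085 (X = 1092 - 1*7 = 1092 - 7 = 1085)
(X + B(-3)) - 2566 = (1085 + (7 - 3)) - 2566 = (1085 + 4) - 2566 = 1089 - 2566 = -1477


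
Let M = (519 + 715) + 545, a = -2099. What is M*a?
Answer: -3734121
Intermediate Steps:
M = 1779 (M = 1234 + 545 = 1779)
M*a = 1779*(-2099) = -3734121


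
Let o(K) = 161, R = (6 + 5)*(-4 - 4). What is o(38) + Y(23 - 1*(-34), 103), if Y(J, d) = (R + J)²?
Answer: 1122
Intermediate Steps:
R = -88 (R = 11*(-8) = -88)
Y(J, d) = (-88 + J)²
o(38) + Y(23 - 1*(-34), 103) = 161 + (-88 + (23 - 1*(-34)))² = 161 + (-88 + (23 + 34))² = 161 + (-88 + 57)² = 161 + (-31)² = 161 + 961 = 1122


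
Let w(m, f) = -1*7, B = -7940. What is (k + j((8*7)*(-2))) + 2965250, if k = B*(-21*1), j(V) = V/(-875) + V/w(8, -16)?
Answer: 391500766/125 ≈ 3.1320e+6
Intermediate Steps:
w(m, f) = -7
j(V) = -18*V/125 (j(V) = V/(-875) + V/(-7) = V*(-1/875) + V*(-1/7) = -V/875 - V/7 = -18*V/125)
k = 166740 (k = -(-166740) = -7940*(-21) = 166740)
(k + j((8*7)*(-2))) + 2965250 = (166740 - 18*8*7*(-2)/125) + 2965250 = (166740 - 1008*(-2)/125) + 2965250 = (166740 - 18/125*(-112)) + 2965250 = (166740 + 2016/125) + 2965250 = 20844516/125 + 2965250 = 391500766/125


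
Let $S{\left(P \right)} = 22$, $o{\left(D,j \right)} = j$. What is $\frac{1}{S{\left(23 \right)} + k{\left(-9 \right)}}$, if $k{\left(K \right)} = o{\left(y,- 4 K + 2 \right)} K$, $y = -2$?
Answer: $- \frac{1}{320} \approx -0.003125$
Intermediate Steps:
$k{\left(K \right)} = K \left(2 - 4 K\right)$ ($k{\left(K \right)} = \left(- 4 K + 2\right) K = \left(2 - 4 K\right) K = K \left(2 - 4 K\right)$)
$\frac{1}{S{\left(23 \right)} + k{\left(-9 \right)}} = \frac{1}{22 + 2 \left(-9\right) \left(1 - -18\right)} = \frac{1}{22 + 2 \left(-9\right) \left(1 + 18\right)} = \frac{1}{22 + 2 \left(-9\right) 19} = \frac{1}{22 - 342} = \frac{1}{-320} = - \frac{1}{320}$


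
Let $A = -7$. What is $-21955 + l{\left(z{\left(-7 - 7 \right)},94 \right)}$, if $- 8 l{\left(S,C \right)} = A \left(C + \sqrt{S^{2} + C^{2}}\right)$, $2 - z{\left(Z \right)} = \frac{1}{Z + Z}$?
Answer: $- \frac{87491}{4} + \frac{\sqrt{6930673}}{32} \approx -21790.0$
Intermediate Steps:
$z{\left(Z \right)} = 2 - \frac{1}{2 Z}$ ($z{\left(Z \right)} = 2 - \frac{1}{Z + Z} = 2 - \frac{1}{2 Z}$)
$l{\left(S,C \right)} = \frac{7 C}{8} + \frac{7 \sqrt{C^{2} + S^{2}}}{8}$ ($l{\left(S,C \right)} = - \frac{\left(-7\right) \left(C + \sqrt{S^{2} + C^{2}}\right)}{8} = - \frac{\left(-7\right) \left(C + \sqrt{C^{2} + S^{2}}\right)}{8} = - \frac{- 7 C - 7 \sqrt{C^{2} + S^{2}}}{8} = \frac{7 C}{8} + \frac{7 \sqrt{C^{2} + S^{2}}}{8}$)
$-21955 + l{\left(z{\left(-7 - 7 \right)},94 \right)} = -21955 + \left(\frac{7}{8} \cdot 94 + \frac{7 \sqrt{94^{2} + \left(2 - \frac{1}{2 \left(-7 - 7\right)}\right)^{2}}}{8}\right) = -21955 + \left(\frac{329}{4} + \frac{7 \sqrt{8836 + \left(2 - \frac{1}{2 \left(-14\right)}\right)^{2}}}{8}\right) = -21955 + \left(\frac{329}{4} + \frac{7 \sqrt{8836 + \left(2 - - \frac{1}{28}\right)^{2}}}{8}\right) = -21955 + \left(\frac{329}{4} + \frac{7 \sqrt{8836 + \left(2 + \frac{1}{28}\right)^{2}}}{8}\right) = -21955 + \left(\frac{329}{4} + \frac{7 \sqrt{8836 + \left(\frac{57}{28}\right)^{2}}}{8}\right) = -21955 + \left(\frac{329}{4} + \frac{7 \sqrt{8836 + \frac{3249}{784}}}{8}\right) = -21955 + \left(\frac{329}{4} + \frac{7 \sqrt{\frac{6930673}{784}}}{8}\right) = -21955 + \left(\frac{329}{4} + \frac{7 \frac{\sqrt{6930673}}{28}}{8}\right) = -21955 + \left(\frac{329}{4} + \frac{\sqrt{6930673}}{32}\right) = - \frac{87491}{4} + \frac{\sqrt{6930673}}{32}$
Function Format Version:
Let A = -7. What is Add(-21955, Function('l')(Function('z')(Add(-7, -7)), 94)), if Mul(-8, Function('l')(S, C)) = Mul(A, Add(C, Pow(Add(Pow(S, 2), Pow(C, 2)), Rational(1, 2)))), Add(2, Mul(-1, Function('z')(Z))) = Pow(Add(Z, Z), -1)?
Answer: Add(Rational(-87491, 4), Mul(Rational(1, 32), Pow(6930673, Rational(1, 2)))) ≈ -21790.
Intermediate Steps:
Function('z')(Z) = Add(2, Mul(Rational(-1, 2), Pow(Z, -1))) (Function('z')(Z) = Add(2, Mul(-1, Pow(Add(Z, Z), -1))) = Add(2, Mul(-1, Pow(Mul(2, Z), -1))) = Add(2, Mul(-1, Mul(Rational(1, 2), Pow(Z, -1)))) = Add(2, Mul(Rational(-1, 2), Pow(Z, -1))))
Function('l')(S, C) = Add(Mul(Rational(7, 8), C), Mul(Rational(7, 8), Pow(Add(Pow(C, 2), Pow(S, 2)), Rational(1, 2)))) (Function('l')(S, C) = Mul(Rational(-1, 8), Mul(-7, Add(C, Pow(Add(Pow(S, 2), Pow(C, 2)), Rational(1, 2))))) = Mul(Rational(-1, 8), Mul(-7, Add(C, Pow(Add(Pow(C, 2), Pow(S, 2)), Rational(1, 2))))) = Mul(Rational(-1, 8), Add(Mul(-7, C), Mul(-7, Pow(Add(Pow(C, 2), Pow(S, 2)), Rational(1, 2))))) = Add(Mul(Rational(7, 8), C), Mul(Rational(7, 8), Pow(Add(Pow(C, 2), Pow(S, 2)), Rational(1, 2)))))
Add(-21955, Function('l')(Function('z')(Add(-7, -7)), 94)) = Add(-21955, Add(Mul(Rational(7, 8), 94), Mul(Rational(7, 8), Pow(Add(Pow(94, 2), Pow(Add(2, Mul(Rational(-1, 2), Pow(Add(-7, -7), -1))), 2)), Rational(1, 2))))) = Add(-21955, Add(Rational(329, 4), Mul(Rational(7, 8), Pow(Add(8836, Pow(Add(2, Mul(Rational(-1, 2), Pow(-14, -1))), 2)), Rational(1, 2))))) = Add(-21955, Add(Rational(329, 4), Mul(Rational(7, 8), Pow(Add(8836, Pow(Add(2, Mul(Rational(-1, 2), Rational(-1, 14))), 2)), Rational(1, 2))))) = Add(-21955, Add(Rational(329, 4), Mul(Rational(7, 8), Pow(Add(8836, Pow(Add(2, Rational(1, 28)), 2)), Rational(1, 2))))) = Add(-21955, Add(Rational(329, 4), Mul(Rational(7, 8), Pow(Add(8836, Pow(Rational(57, 28), 2)), Rational(1, 2))))) = Add(-21955, Add(Rational(329, 4), Mul(Rational(7, 8), Pow(Add(8836, Rational(3249, 784)), Rational(1, 2))))) = Add(-21955, Add(Rational(329, 4), Mul(Rational(7, 8), Pow(Rational(6930673, 784), Rational(1, 2))))) = Add(-21955, Add(Rational(329, 4), Mul(Rational(7, 8), Mul(Rational(1, 28), Pow(6930673, Rational(1, 2)))))) = Add(-21955, Add(Rational(329, 4), Mul(Rational(1, 32), Pow(6930673, Rational(1, 2))))) = Add(Rational(-87491, 4), Mul(Rational(1, 32), Pow(6930673, Rational(1, 2))))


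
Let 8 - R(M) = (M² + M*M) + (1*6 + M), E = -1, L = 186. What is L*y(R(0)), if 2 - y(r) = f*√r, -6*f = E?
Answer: 372 - 31*√2 ≈ 328.16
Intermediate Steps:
f = ⅙ (f = -⅙*(-1) = ⅙ ≈ 0.16667)
R(M) = 2 - M - 2*M² (R(M) = 8 - ((M² + M*M) + (1*6 + M)) = 8 - ((M² + M²) + (6 + M)) = 8 - (2*M² + (6 + M)) = 8 - (6 + M + 2*M²) = 8 + (-6 - M - 2*M²) = 2 - M - 2*M²)
y(r) = 2 - √r/6
L*y(R(0)) = 186*(2 - √(2 - 1*0 - 2*0²)/6) = 186*(2 - √(2 + 0 - 2*0)/6) = 186*(2 - √(2 + 0 + 0)/6) = 186*(2 - √2/6) = 372 - 31*√2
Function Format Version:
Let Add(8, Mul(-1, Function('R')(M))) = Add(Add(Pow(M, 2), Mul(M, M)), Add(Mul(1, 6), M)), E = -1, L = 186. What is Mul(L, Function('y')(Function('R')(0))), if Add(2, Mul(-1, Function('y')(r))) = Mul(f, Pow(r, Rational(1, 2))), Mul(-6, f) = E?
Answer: Add(372, Mul(-31, Pow(2, Rational(1, 2)))) ≈ 328.16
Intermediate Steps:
f = Rational(1, 6) (f = Mul(Rational(-1, 6), -1) = Rational(1, 6) ≈ 0.16667)
Function('R')(M) = Add(2, Mul(-1, M), Mul(-2, Pow(M, 2))) (Function('R')(M) = Add(8, Mul(-1, Add(Add(Pow(M, 2), Mul(M, M)), Add(Mul(1, 6), M)))) = Add(8, Mul(-1, Add(Add(Pow(M, 2), Pow(M, 2)), Add(6, M)))) = Add(8, Mul(-1, Add(Mul(2, Pow(M, 2)), Add(6, M)))) = Add(8, Mul(-1, Add(6, M, Mul(2, Pow(M, 2))))) = Add(8, Add(-6, Mul(-1, M), Mul(-2, Pow(M, 2)))) = Add(2, Mul(-1, M), Mul(-2, Pow(M, 2))))
Function('y')(r) = Add(2, Mul(Rational(-1, 6), Pow(r, Rational(1, 2)))) (Function('y')(r) = Add(2, Mul(-1, Mul(Rational(1, 6), Pow(r, Rational(1, 2))))) = Add(2, Mul(Rational(-1, 6), Pow(r, Rational(1, 2)))))
Mul(L, Function('y')(Function('R')(0))) = Mul(186, Add(2, Mul(Rational(-1, 6), Pow(Add(2, Mul(-1, 0), Mul(-2, Pow(0, 2))), Rational(1, 2))))) = Mul(186, Add(2, Mul(Rational(-1, 6), Pow(Add(2, 0, Mul(-2, 0)), Rational(1, 2))))) = Mul(186, Add(2, Mul(Rational(-1, 6), Pow(Add(2, 0, 0), Rational(1, 2))))) = Mul(186, Add(2, Mul(Rational(-1, 6), Pow(2, Rational(1, 2))))) = Add(372, Mul(-31, Pow(2, Rational(1, 2))))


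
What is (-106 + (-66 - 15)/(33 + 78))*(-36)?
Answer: 142164/37 ≈ 3842.3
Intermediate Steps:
(-106 + (-66 - 15)/(33 + 78))*(-36) = (-106 - 81/111)*(-36) = (-106 - 81*1/111)*(-36) = (-106 - 27/37)*(-36) = -3949/37*(-36) = 142164/37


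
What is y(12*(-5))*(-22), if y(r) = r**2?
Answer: -79200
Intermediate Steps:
y(12*(-5))*(-22) = (12*(-5))**2*(-22) = (-60)**2*(-22) = 3600*(-22) = -79200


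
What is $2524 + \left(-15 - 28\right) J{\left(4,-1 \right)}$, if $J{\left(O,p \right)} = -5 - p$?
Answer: $2696$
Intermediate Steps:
$2524 + \left(-15 - 28\right) J{\left(4,-1 \right)} = 2524 + \left(-15 - 28\right) \left(-5 - -1\right) = 2524 + \left(-15 - 28\right) \left(-5 + 1\right) = 2524 - -172 = 2524 + 172 = 2696$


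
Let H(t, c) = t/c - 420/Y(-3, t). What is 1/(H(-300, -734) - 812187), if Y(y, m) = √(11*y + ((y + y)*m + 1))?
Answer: -8058588184751/6545077267317503337 + 4714115*√442/6545077267317503337 ≈ -1.2312e-6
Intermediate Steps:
Y(y, m) = √(1 + 11*y + 2*m*y) (Y(y, m) = √(11*y + ((2*y)*m + 1)) = √(11*y + (2*m*y + 1)) = √(11*y + (1 + 2*m*y)) = √(1 + 11*y + 2*m*y))
H(t, c) = -420/√(-32 - 6*t) + t/c (H(t, c) = t/c - 420/√(1 + 11*(-3) + 2*t*(-3)) = t/c - 420/√(1 - 33 - 6*t) = t/c - 420/√(-32 - 6*t) = -420/√(-32 - 6*t) + t/c)
1/(H(-300, -734) - 812187) = 1/((-300/(-734) - 210*√2/√(-16 - 3*(-300))) - 812187) = 1/((-300*(-1/734) - 210*√2/√(-16 + 900)) - 812187) = 1/((150/367 - 210*√2/√884) - 812187) = 1/((150/367 - 210*√2*√221/442) - 812187) = 1/((150/367 - 105*√442/221) - 812187) = 1/(-298072479/367 - 105*√442/221)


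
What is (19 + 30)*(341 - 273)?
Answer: 3332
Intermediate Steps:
(19 + 30)*(341 - 273) = 49*68 = 3332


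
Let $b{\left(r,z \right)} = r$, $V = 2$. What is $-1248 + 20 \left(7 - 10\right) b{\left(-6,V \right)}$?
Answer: $-888$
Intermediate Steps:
$-1248 + 20 \left(7 - 10\right) b{\left(-6,V \right)} = -1248 + 20 \left(7 - 10\right) \left(-6\right) = -1248 + 20 \left(-3\right) \left(-6\right) = -1248 - -360 = -1248 + 360 = -888$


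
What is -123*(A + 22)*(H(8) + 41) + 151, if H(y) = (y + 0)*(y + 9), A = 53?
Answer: -1632674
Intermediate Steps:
H(y) = y*(9 + y)
-123*(A + 22)*(H(8) + 41) + 151 = -123*(53 + 22)*(8*(9 + 8) + 41) + 151 = -9225*(8*17 + 41) + 151 = -9225*(136 + 41) + 151 = -9225*177 + 151 = -123*13275 + 151 = -1632825 + 151 = -1632674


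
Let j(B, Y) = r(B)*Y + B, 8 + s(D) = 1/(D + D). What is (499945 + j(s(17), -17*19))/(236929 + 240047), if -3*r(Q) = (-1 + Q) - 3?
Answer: 12715529/12162888 ≈ 1.0454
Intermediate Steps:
r(Q) = 4/3 - Q/3 (r(Q) = -((-1 + Q) - 3)/3 = -(-4 + Q)/3 = 4/3 - Q/3)
s(D) = -8 + 1/(2*D) (s(D) = -8 + 1/(D + D) = -8 + 1/(2*D))
j(B, Y) = B + Y*(4/3 - B/3) (j(B, Y) = (4/3 - B/3)*Y + B = Y*(4/3 - B/3) + B = B + Y*(4/3 - B/3))
(499945 + j(s(17), -17*19))/(236929 + 240047) = (499945 + ((-8 + (½)/17) - (-17*19)*(-4 + (-8 + (½)/17))/3))/(236929 + 240047) = (499945 + ((-8 + (½)*(1/17)) - ⅓*(-323)*(-4 + (-8 + (½)*(1/17)))))/476976 = (499945 + ((-8 + 1/34) - ⅓*(-323)*(-4 + (-8 + 1/34))))*(1/476976) = (499945 + (-271/34 - ⅓*(-323)*(-4 - 271/34)))*(1/476976) = (499945 + (-271/34 - ⅓*(-323)*(-407/34)))*(1/476976) = (499945 + (-271/34 - 7733/6))*(1/476976) = (499945 - 66137/51)*(1/476976) = (25431058/51)*(1/476976) = 12715529/12162888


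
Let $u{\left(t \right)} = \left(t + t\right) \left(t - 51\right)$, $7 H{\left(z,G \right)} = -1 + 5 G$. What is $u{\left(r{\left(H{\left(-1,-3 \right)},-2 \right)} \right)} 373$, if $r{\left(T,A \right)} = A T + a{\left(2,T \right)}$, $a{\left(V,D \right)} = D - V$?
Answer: $- \frac{529660}{49} \approx -10809.0$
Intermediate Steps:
$H{\left(z,G \right)} = - \frac{1}{7} + \frac{5 G}{7}$ ($H{\left(z,G \right)} = \frac{-1 + 5 G}{7} = - \frac{1}{7} + \frac{5 G}{7}$)
$r{\left(T,A \right)} = -2 + T + A T$ ($r{\left(T,A \right)} = A T + \left(T - 2\right) = A T + \left(-2 + T\right) = -2 + T + A T$)
$u{\left(t \right)} = 2 t \left(-51 + t\right)$
$u{\left(r{\left(H{\left(-1,-3 \right)},-2 \right)} \right)} 373 = 2 \left(-2 + \left(- \frac{1}{7} + \frac{5}{7} \left(-3\right)\right) - 2 \left(- \frac{1}{7} + \frac{5}{7} \left(-3\right)\right)\right) \left(-51 - \left(\frac{30}{7} + 2 \left(- \frac{1}{7} + \frac{5}{7} \left(-3\right)\right)\right)\right) 373 = 2 \left(-2 - \frac{16}{7} - 2 \left(- \frac{1}{7} - \frac{15}{7}\right)\right) \left(-51 - \left(\frac{30}{7} + 2 \left(- \frac{1}{7} - \frac{15}{7}\right)\right)\right) 373 = 2 \left(-2 - \frac{16}{7} - - \frac{32}{7}\right) \left(-51 - - \frac{2}{7}\right) 373 = 2 \left(-2 - \frac{16}{7} + \frac{32}{7}\right) \left(-51 - - \frac{2}{7}\right) 373 = 2 \cdot \frac{2}{7} \left(-51 + \frac{2}{7}\right) 373 = 2 \cdot \frac{2}{7} \left(- \frac{355}{7}\right) 373 = \left(- \frac{1420}{49}\right) 373 = - \frac{529660}{49}$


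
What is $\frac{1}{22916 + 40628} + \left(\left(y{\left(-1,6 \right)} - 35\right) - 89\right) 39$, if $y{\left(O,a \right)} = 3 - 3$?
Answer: $- \frac{307298783}{63544} \approx -4836.0$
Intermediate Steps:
$y{\left(O,a \right)} = 0$ ($y{\left(O,a \right)} = 3 - 3 = 0$)
$\frac{1}{22916 + 40628} + \left(\left(y{\left(-1,6 \right)} - 35\right) - 89\right) 39 = \frac{1}{22916 + 40628} + \left(\left(0 - 35\right) - 89\right) 39 = \frac{1}{63544} + \left(-35 - 89\right) 39 = \frac{1}{63544} - 4836 = - \frac{307298783}{63544}$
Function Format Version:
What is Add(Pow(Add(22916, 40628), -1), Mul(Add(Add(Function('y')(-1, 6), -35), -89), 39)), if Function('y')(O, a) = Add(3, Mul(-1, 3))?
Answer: Rational(-307298783, 63544) ≈ -4836.0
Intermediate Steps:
Function('y')(O, a) = 0 (Function('y')(O, a) = Add(3, -3) = 0)
Add(Pow(Add(22916, 40628), -1), Mul(Add(Add(Function('y')(-1, 6), -35), -89), 39)) = Add(Pow(Add(22916, 40628), -1), Mul(Add(Add(0, -35), -89), 39)) = Add(Pow(63544, -1), Mul(Add(-35, -89), 39)) = Add(Rational(1, 63544), Mul(-124, 39)) = Add(Rational(1, 63544), -4836) = Rational(-307298783, 63544)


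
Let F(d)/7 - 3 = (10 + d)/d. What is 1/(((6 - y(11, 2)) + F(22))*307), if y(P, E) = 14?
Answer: 11/78285 ≈ 0.00014051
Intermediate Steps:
F(d) = 21 + 7*(10 + d)/d (F(d) = 21 + 7*((10 + d)/d) = 21 + 7*(10 + d)/d)
1/(((6 - y(11, 2)) + F(22))*307) = 1/(((6 - 1*14) + (28 + 70/22))*307) = 1/(((6 - 14) + (28 + 70*(1/22)))*307) = 1/((-8 + (28 + 35/11))*307) = 1/((-8 + 343/11)*307) = 1/((255/11)*307) = 1/(78285/11) = 11/78285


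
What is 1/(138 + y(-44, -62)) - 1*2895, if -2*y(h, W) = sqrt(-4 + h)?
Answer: -9194497/3176 + I*sqrt(3)/9528 ≈ -2895.0 + 0.00018179*I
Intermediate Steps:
y(h, W) = -sqrt(-4 + h)/2
1/(138 + y(-44, -62)) - 1*2895 = 1/(138 - sqrt(-4 - 44)/2) - 1*2895 = 1/(138 - 2*I*sqrt(3)) - 2895 = -2895 + 1/(138 - 2*I*sqrt(3))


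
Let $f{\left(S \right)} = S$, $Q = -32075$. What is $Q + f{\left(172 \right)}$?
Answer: $-31903$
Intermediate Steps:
$Q + f{\left(172 \right)} = -32075 + 172 = -31903$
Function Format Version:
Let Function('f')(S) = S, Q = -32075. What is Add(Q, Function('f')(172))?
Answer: -31903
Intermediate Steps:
Add(Q, Function('f')(172)) = Add(-32075, 172) = -31903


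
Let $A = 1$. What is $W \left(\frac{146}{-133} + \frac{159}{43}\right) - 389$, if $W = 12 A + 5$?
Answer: $- \frac{1971918}{5719} \approx -344.8$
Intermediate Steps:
$W = 17$ ($W = 12 \cdot 1 + 5 = 12 + 5 = 17$)
$W \left(\frac{146}{-133} + \frac{159}{43}\right) - 389 = 17 \left(\frac{146}{-133} + \frac{159}{43}\right) - 389 = 17 \left(146 \left(- \frac{1}{133}\right) + 159 \cdot \frac{1}{43}\right) - 389 = 17 \left(- \frac{146}{133} + \frac{159}{43}\right) - 389 = 17 \cdot \frac{14869}{5719} - 389 = \frac{252773}{5719} - 389 = - \frac{1971918}{5719}$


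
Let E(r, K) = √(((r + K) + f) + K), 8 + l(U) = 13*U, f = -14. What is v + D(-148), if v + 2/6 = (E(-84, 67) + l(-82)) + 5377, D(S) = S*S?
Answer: 78638/3 ≈ 26213.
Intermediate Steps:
D(S) = S²
l(U) = -8 + 13*U
E(r, K) = √(-14 + r + 2*K) (E(r, K) = √(((r + K) - 14) + K) = √(((K + r) - 14) + K) = √((-14 + K + r) + K) = √(-14 + r + 2*K))
v = 12926/3 (v = -⅓ + ((√(-14 - 84 + 2*67) + (-8 + 13*(-82))) + 5377) = -⅓ + ((√(-14 - 84 + 134) + (-8 - 1066)) + 5377) = -⅓ + ((√36 - 1074) + 5377) = -⅓ + ((6 - 1074) + 5377) = -⅓ + (-1068 + 5377) = -⅓ + 4309 = 12926/3 ≈ 4308.7)
v + D(-148) = 12926/3 + (-148)² = 12926/3 + 21904 = 78638/3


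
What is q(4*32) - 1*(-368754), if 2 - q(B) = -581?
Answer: 369337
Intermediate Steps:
q(B) = 583 (q(B) = 2 - 1*(-581) = 2 + 581 = 583)
q(4*32) - 1*(-368754) = 583 - 1*(-368754) = 583 + 368754 = 369337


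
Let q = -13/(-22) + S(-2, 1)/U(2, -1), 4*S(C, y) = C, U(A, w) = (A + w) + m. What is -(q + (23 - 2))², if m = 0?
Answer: -53824/121 ≈ -444.83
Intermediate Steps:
U(A, w) = A + w (U(A, w) = (A + w) + 0 = A + w)
S(C, y) = C/4
q = 1/11 (q = -13/(-22) + ((¼)*(-2))/(2 - 1) = -13*(-1/22) - ½/1 = 13/22 - ½*1 = 13/22 - ½ = 1/11 ≈ 0.090909)
-(q + (23 - 2))² = -(1/11 + (23 - 2))² = -(1/11 + 21)² = -(232/11)² = -1*53824/121 = -53824/121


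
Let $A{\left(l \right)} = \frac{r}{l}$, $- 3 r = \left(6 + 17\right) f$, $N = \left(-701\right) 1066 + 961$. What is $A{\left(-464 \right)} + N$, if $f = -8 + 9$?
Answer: $- \frac{1038856537}{1392} \approx -7.4631 \cdot 10^{5}$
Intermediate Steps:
$f = 1$
$N = -746305$ ($N = -747266 + 961 = -746305$)
$r = - \frac{23}{3}$ ($r = - \frac{\left(6 + 17\right) 1}{3} = - \frac{23 \cdot 1}{3} = \left(- \frac{1}{3}\right) 23 = - \frac{23}{3} \approx -7.6667$)
$A{\left(l \right)} = - \frac{23}{3 l}$
$A{\left(-464 \right)} + N = - \frac{23}{3 \left(-464\right)} - 746305 = \left(- \frac{23}{3}\right) \left(- \frac{1}{464}\right) - 746305 = \frac{23}{1392} - 746305 = - \frac{1038856537}{1392}$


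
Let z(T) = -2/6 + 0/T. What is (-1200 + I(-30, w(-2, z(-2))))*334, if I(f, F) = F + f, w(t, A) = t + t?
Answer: -412156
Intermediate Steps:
z(T) = -⅓ (z(T) = -2*⅙ + 0 = -⅓ + 0 = -⅓)
w(t, A) = 2*t
(-1200 + I(-30, w(-2, z(-2))))*334 = (-1200 + (2*(-2) - 30))*334 = (-1200 + (-4 - 30))*334 = (-1200 - 34)*334 = -1234*334 = -412156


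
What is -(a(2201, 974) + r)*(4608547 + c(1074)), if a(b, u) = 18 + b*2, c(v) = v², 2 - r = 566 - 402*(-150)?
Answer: 325231626212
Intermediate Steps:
r = -60864 (r = 2 - (566 - 402*(-150)) = 2 - (566 + 60300) = 2 - 1*60866 = 2 - 60866 = -60864)
a(b, u) = 18 + 2*b
-(a(2201, 974) + r)*(4608547 + c(1074)) = -((18 + 2*2201) - 60864)*(4608547 + 1074²) = -((18 + 4402) - 60864)*(4608547 + 1153476) = -(4420 - 60864)*5762023 = -(-56444)*5762023 = -1*(-325231626212) = 325231626212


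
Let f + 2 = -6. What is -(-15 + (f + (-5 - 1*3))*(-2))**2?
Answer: -289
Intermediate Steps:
f = -8 (f = -2 - 6 = -8)
-(-15 + (f + (-5 - 1*3))*(-2))**2 = -(-15 + (-8 + (-5 - 1*3))*(-2))**2 = -(-15 + (-8 + (-5 - 3))*(-2))**2 = -(-15 + (-8 - 8)*(-2))**2 = -(-15 - 16*(-2))**2 = -(-15 + 32)**2 = -1*17**2 = -1*289 = -289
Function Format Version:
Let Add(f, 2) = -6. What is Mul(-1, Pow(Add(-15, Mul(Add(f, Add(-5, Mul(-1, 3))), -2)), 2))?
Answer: -289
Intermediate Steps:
f = -8 (f = Add(-2, -6) = -8)
Mul(-1, Pow(Add(-15, Mul(Add(f, Add(-5, Mul(-1, 3))), -2)), 2)) = Mul(-1, Pow(Add(-15, Mul(Add(-8, Add(-5, Mul(-1, 3))), -2)), 2)) = Mul(-1, Pow(Add(-15, Mul(Add(-8, Add(-5, -3)), -2)), 2)) = Mul(-1, Pow(Add(-15, Mul(Add(-8, -8), -2)), 2)) = Mul(-1, Pow(Add(-15, Mul(-16, -2)), 2)) = Mul(-1, Pow(Add(-15, 32), 2)) = Mul(-1, Pow(17, 2)) = Mul(-1, 289) = -289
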